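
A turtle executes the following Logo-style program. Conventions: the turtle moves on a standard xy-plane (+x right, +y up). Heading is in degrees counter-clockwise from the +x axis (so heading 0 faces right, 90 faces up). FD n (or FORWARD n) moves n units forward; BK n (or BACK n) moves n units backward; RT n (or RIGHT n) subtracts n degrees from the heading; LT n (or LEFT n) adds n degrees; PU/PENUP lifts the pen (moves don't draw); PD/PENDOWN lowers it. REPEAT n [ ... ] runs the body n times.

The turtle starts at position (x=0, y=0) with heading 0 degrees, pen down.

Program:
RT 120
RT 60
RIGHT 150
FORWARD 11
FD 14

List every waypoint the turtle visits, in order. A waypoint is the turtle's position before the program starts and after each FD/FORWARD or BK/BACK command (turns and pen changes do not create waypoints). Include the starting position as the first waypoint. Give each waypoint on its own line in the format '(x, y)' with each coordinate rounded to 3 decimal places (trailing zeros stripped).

Answer: (0, 0)
(9.526, 5.5)
(21.651, 12.5)

Derivation:
Executing turtle program step by step:
Start: pos=(0,0), heading=0, pen down
RT 120: heading 0 -> 240
RT 60: heading 240 -> 180
RT 150: heading 180 -> 30
FD 11: (0,0) -> (9.526,5.5) [heading=30, draw]
FD 14: (9.526,5.5) -> (21.651,12.5) [heading=30, draw]
Final: pos=(21.651,12.5), heading=30, 2 segment(s) drawn
Waypoints (3 total):
(0, 0)
(9.526, 5.5)
(21.651, 12.5)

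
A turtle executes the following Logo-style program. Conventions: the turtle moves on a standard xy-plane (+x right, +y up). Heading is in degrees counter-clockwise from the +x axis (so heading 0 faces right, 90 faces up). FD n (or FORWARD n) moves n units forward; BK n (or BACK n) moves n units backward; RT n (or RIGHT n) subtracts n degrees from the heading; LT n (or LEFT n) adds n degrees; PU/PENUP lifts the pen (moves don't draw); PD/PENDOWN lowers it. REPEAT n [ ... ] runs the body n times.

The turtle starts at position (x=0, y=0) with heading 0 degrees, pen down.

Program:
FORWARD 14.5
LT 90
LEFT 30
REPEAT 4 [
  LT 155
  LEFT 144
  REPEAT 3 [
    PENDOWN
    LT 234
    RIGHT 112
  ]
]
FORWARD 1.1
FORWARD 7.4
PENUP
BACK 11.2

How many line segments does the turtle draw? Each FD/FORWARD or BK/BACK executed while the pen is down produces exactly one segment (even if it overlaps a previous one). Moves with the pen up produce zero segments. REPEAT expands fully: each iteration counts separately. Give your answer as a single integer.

Answer: 3

Derivation:
Executing turtle program step by step:
Start: pos=(0,0), heading=0, pen down
FD 14.5: (0,0) -> (14.5,0) [heading=0, draw]
LT 90: heading 0 -> 90
LT 30: heading 90 -> 120
REPEAT 4 [
  -- iteration 1/4 --
  LT 155: heading 120 -> 275
  LT 144: heading 275 -> 59
  REPEAT 3 [
    -- iteration 1/3 --
    PD: pen down
    LT 234: heading 59 -> 293
    RT 112: heading 293 -> 181
    -- iteration 2/3 --
    PD: pen down
    LT 234: heading 181 -> 55
    RT 112: heading 55 -> 303
    -- iteration 3/3 --
    PD: pen down
    LT 234: heading 303 -> 177
    RT 112: heading 177 -> 65
  ]
  -- iteration 2/4 --
  LT 155: heading 65 -> 220
  LT 144: heading 220 -> 4
  REPEAT 3 [
    -- iteration 1/3 --
    PD: pen down
    LT 234: heading 4 -> 238
    RT 112: heading 238 -> 126
    -- iteration 2/3 --
    PD: pen down
    LT 234: heading 126 -> 0
    RT 112: heading 0 -> 248
    -- iteration 3/3 --
    PD: pen down
    LT 234: heading 248 -> 122
    RT 112: heading 122 -> 10
  ]
  -- iteration 3/4 --
  LT 155: heading 10 -> 165
  LT 144: heading 165 -> 309
  REPEAT 3 [
    -- iteration 1/3 --
    PD: pen down
    LT 234: heading 309 -> 183
    RT 112: heading 183 -> 71
    -- iteration 2/3 --
    PD: pen down
    LT 234: heading 71 -> 305
    RT 112: heading 305 -> 193
    -- iteration 3/3 --
    PD: pen down
    LT 234: heading 193 -> 67
    RT 112: heading 67 -> 315
  ]
  -- iteration 4/4 --
  LT 155: heading 315 -> 110
  LT 144: heading 110 -> 254
  REPEAT 3 [
    -- iteration 1/3 --
    PD: pen down
    LT 234: heading 254 -> 128
    RT 112: heading 128 -> 16
    -- iteration 2/3 --
    PD: pen down
    LT 234: heading 16 -> 250
    RT 112: heading 250 -> 138
    -- iteration 3/3 --
    PD: pen down
    LT 234: heading 138 -> 12
    RT 112: heading 12 -> 260
  ]
]
FD 1.1: (14.5,0) -> (14.309,-1.083) [heading=260, draw]
FD 7.4: (14.309,-1.083) -> (13.024,-8.371) [heading=260, draw]
PU: pen up
BK 11.2: (13.024,-8.371) -> (14.969,2.659) [heading=260, move]
Final: pos=(14.969,2.659), heading=260, 3 segment(s) drawn
Segments drawn: 3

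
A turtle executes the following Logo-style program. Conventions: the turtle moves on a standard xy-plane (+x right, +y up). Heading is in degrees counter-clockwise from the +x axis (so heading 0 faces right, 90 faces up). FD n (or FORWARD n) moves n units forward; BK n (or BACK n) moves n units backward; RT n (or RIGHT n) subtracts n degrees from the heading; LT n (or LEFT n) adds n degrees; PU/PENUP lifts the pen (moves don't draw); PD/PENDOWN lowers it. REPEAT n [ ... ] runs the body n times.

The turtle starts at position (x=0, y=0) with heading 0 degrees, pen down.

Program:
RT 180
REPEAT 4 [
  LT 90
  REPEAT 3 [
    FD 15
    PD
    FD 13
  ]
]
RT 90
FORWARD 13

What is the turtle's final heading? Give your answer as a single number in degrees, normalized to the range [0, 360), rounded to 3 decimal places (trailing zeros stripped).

Answer: 90

Derivation:
Executing turtle program step by step:
Start: pos=(0,0), heading=0, pen down
RT 180: heading 0 -> 180
REPEAT 4 [
  -- iteration 1/4 --
  LT 90: heading 180 -> 270
  REPEAT 3 [
    -- iteration 1/3 --
    FD 15: (0,0) -> (0,-15) [heading=270, draw]
    PD: pen down
    FD 13: (0,-15) -> (0,-28) [heading=270, draw]
    -- iteration 2/3 --
    FD 15: (0,-28) -> (0,-43) [heading=270, draw]
    PD: pen down
    FD 13: (0,-43) -> (0,-56) [heading=270, draw]
    -- iteration 3/3 --
    FD 15: (0,-56) -> (0,-71) [heading=270, draw]
    PD: pen down
    FD 13: (0,-71) -> (0,-84) [heading=270, draw]
  ]
  -- iteration 2/4 --
  LT 90: heading 270 -> 0
  REPEAT 3 [
    -- iteration 1/3 --
    FD 15: (0,-84) -> (15,-84) [heading=0, draw]
    PD: pen down
    FD 13: (15,-84) -> (28,-84) [heading=0, draw]
    -- iteration 2/3 --
    FD 15: (28,-84) -> (43,-84) [heading=0, draw]
    PD: pen down
    FD 13: (43,-84) -> (56,-84) [heading=0, draw]
    -- iteration 3/3 --
    FD 15: (56,-84) -> (71,-84) [heading=0, draw]
    PD: pen down
    FD 13: (71,-84) -> (84,-84) [heading=0, draw]
  ]
  -- iteration 3/4 --
  LT 90: heading 0 -> 90
  REPEAT 3 [
    -- iteration 1/3 --
    FD 15: (84,-84) -> (84,-69) [heading=90, draw]
    PD: pen down
    FD 13: (84,-69) -> (84,-56) [heading=90, draw]
    -- iteration 2/3 --
    FD 15: (84,-56) -> (84,-41) [heading=90, draw]
    PD: pen down
    FD 13: (84,-41) -> (84,-28) [heading=90, draw]
    -- iteration 3/3 --
    FD 15: (84,-28) -> (84,-13) [heading=90, draw]
    PD: pen down
    FD 13: (84,-13) -> (84,0) [heading=90, draw]
  ]
  -- iteration 4/4 --
  LT 90: heading 90 -> 180
  REPEAT 3 [
    -- iteration 1/3 --
    FD 15: (84,0) -> (69,0) [heading=180, draw]
    PD: pen down
    FD 13: (69,0) -> (56,0) [heading=180, draw]
    -- iteration 2/3 --
    FD 15: (56,0) -> (41,0) [heading=180, draw]
    PD: pen down
    FD 13: (41,0) -> (28,0) [heading=180, draw]
    -- iteration 3/3 --
    FD 15: (28,0) -> (13,0) [heading=180, draw]
    PD: pen down
    FD 13: (13,0) -> (0,0) [heading=180, draw]
  ]
]
RT 90: heading 180 -> 90
FD 13: (0,0) -> (0,13) [heading=90, draw]
Final: pos=(0,13), heading=90, 25 segment(s) drawn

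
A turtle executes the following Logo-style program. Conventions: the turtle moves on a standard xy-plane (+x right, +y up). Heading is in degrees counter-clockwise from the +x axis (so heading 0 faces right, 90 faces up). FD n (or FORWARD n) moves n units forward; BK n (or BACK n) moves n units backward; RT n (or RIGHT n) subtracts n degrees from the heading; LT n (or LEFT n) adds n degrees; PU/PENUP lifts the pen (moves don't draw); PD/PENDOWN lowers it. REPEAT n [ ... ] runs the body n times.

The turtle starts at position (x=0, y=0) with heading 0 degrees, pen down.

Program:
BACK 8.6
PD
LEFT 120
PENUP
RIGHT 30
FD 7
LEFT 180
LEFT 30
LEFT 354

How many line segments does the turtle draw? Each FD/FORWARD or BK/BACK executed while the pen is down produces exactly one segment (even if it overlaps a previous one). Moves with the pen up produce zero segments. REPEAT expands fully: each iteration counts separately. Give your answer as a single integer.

Executing turtle program step by step:
Start: pos=(0,0), heading=0, pen down
BK 8.6: (0,0) -> (-8.6,0) [heading=0, draw]
PD: pen down
LT 120: heading 0 -> 120
PU: pen up
RT 30: heading 120 -> 90
FD 7: (-8.6,0) -> (-8.6,7) [heading=90, move]
LT 180: heading 90 -> 270
LT 30: heading 270 -> 300
LT 354: heading 300 -> 294
Final: pos=(-8.6,7), heading=294, 1 segment(s) drawn
Segments drawn: 1

Answer: 1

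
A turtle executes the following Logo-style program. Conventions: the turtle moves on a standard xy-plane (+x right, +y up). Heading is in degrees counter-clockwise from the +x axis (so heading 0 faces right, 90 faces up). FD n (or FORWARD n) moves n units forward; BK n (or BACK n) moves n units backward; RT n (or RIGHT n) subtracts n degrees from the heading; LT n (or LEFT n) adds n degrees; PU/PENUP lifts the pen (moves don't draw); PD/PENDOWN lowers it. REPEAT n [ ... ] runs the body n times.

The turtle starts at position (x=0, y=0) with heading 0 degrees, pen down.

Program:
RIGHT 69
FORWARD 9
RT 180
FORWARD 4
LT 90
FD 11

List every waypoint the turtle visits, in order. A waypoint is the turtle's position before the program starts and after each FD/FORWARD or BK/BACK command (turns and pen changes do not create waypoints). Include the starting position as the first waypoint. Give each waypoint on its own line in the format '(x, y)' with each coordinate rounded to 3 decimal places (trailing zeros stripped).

Answer: (0, 0)
(3.225, -8.402)
(1.792, -4.668)
(-8.478, -8.61)

Derivation:
Executing turtle program step by step:
Start: pos=(0,0), heading=0, pen down
RT 69: heading 0 -> 291
FD 9: (0,0) -> (3.225,-8.402) [heading=291, draw]
RT 180: heading 291 -> 111
FD 4: (3.225,-8.402) -> (1.792,-4.668) [heading=111, draw]
LT 90: heading 111 -> 201
FD 11: (1.792,-4.668) -> (-8.478,-8.61) [heading=201, draw]
Final: pos=(-8.478,-8.61), heading=201, 3 segment(s) drawn
Waypoints (4 total):
(0, 0)
(3.225, -8.402)
(1.792, -4.668)
(-8.478, -8.61)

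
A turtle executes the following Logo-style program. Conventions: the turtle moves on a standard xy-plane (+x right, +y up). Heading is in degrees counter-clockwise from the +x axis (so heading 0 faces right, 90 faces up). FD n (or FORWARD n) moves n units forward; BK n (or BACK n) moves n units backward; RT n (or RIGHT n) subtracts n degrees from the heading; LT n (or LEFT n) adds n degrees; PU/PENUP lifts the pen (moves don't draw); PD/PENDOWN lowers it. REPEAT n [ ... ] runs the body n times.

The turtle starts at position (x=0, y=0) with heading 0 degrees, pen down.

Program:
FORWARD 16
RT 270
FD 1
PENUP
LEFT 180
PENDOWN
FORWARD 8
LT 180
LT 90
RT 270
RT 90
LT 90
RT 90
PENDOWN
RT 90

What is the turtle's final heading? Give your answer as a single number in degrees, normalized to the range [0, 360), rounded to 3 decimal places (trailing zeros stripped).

Executing turtle program step by step:
Start: pos=(0,0), heading=0, pen down
FD 16: (0,0) -> (16,0) [heading=0, draw]
RT 270: heading 0 -> 90
FD 1: (16,0) -> (16,1) [heading=90, draw]
PU: pen up
LT 180: heading 90 -> 270
PD: pen down
FD 8: (16,1) -> (16,-7) [heading=270, draw]
LT 180: heading 270 -> 90
LT 90: heading 90 -> 180
RT 270: heading 180 -> 270
RT 90: heading 270 -> 180
LT 90: heading 180 -> 270
RT 90: heading 270 -> 180
PD: pen down
RT 90: heading 180 -> 90
Final: pos=(16,-7), heading=90, 3 segment(s) drawn

Answer: 90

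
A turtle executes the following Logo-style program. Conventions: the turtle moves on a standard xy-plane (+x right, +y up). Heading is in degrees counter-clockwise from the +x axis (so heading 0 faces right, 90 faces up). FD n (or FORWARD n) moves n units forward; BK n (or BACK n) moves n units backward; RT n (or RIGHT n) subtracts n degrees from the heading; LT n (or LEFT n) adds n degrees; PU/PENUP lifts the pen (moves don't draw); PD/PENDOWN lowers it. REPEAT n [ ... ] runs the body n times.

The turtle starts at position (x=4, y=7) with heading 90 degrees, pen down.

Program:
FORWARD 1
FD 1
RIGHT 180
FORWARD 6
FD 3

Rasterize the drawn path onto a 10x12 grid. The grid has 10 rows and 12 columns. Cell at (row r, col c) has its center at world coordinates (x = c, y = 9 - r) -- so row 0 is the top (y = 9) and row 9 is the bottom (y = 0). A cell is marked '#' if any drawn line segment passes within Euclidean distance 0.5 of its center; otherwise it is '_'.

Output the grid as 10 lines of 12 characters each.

Segment 0: (4,7) -> (4,8)
Segment 1: (4,8) -> (4,9)
Segment 2: (4,9) -> (4,3)
Segment 3: (4,3) -> (4,0)

Answer: ____#_______
____#_______
____#_______
____#_______
____#_______
____#_______
____#_______
____#_______
____#_______
____#_______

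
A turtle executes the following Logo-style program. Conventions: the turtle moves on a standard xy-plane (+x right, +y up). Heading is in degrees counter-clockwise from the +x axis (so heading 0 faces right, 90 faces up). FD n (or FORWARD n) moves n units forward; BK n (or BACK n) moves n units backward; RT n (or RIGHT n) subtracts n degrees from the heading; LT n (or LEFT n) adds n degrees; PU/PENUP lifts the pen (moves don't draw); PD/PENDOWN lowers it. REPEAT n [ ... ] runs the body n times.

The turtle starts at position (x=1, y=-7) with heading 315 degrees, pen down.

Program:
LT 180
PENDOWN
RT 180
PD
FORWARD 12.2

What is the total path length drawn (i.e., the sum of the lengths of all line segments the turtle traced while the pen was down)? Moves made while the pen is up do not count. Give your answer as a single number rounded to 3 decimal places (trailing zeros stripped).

Answer: 12.2

Derivation:
Executing turtle program step by step:
Start: pos=(1,-7), heading=315, pen down
LT 180: heading 315 -> 135
PD: pen down
RT 180: heading 135 -> 315
PD: pen down
FD 12.2: (1,-7) -> (9.627,-15.627) [heading=315, draw]
Final: pos=(9.627,-15.627), heading=315, 1 segment(s) drawn

Segment lengths:
  seg 1: (1,-7) -> (9.627,-15.627), length = 12.2
Total = 12.2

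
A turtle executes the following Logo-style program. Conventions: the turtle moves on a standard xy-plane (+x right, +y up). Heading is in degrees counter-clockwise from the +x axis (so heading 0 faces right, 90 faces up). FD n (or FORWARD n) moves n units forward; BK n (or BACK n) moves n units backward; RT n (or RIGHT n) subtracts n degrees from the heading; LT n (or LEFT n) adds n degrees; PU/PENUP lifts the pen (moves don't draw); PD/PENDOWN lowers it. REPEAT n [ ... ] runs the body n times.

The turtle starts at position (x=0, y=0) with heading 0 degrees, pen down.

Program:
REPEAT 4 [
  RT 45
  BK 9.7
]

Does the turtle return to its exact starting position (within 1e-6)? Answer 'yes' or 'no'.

Executing turtle program step by step:
Start: pos=(0,0), heading=0, pen down
REPEAT 4 [
  -- iteration 1/4 --
  RT 45: heading 0 -> 315
  BK 9.7: (0,0) -> (-6.859,6.859) [heading=315, draw]
  -- iteration 2/4 --
  RT 45: heading 315 -> 270
  BK 9.7: (-6.859,6.859) -> (-6.859,16.559) [heading=270, draw]
  -- iteration 3/4 --
  RT 45: heading 270 -> 225
  BK 9.7: (-6.859,16.559) -> (0,23.418) [heading=225, draw]
  -- iteration 4/4 --
  RT 45: heading 225 -> 180
  BK 9.7: (0,23.418) -> (9.7,23.418) [heading=180, draw]
]
Final: pos=(9.7,23.418), heading=180, 4 segment(s) drawn

Start position: (0, 0)
Final position: (9.7, 23.418)
Distance = 25.347; >= 1e-6 -> NOT closed

Answer: no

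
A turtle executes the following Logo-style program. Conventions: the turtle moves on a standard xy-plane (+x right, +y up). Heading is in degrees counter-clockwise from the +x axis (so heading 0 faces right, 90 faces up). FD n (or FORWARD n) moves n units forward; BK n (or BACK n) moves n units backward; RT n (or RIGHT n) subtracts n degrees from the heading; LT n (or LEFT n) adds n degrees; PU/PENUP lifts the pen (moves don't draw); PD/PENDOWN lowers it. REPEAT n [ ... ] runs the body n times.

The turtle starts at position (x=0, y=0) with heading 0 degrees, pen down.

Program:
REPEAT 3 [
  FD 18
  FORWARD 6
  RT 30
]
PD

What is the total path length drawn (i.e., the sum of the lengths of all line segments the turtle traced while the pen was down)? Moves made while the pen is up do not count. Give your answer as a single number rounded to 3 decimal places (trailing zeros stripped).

Answer: 72

Derivation:
Executing turtle program step by step:
Start: pos=(0,0), heading=0, pen down
REPEAT 3 [
  -- iteration 1/3 --
  FD 18: (0,0) -> (18,0) [heading=0, draw]
  FD 6: (18,0) -> (24,0) [heading=0, draw]
  RT 30: heading 0 -> 330
  -- iteration 2/3 --
  FD 18: (24,0) -> (39.588,-9) [heading=330, draw]
  FD 6: (39.588,-9) -> (44.785,-12) [heading=330, draw]
  RT 30: heading 330 -> 300
  -- iteration 3/3 --
  FD 18: (44.785,-12) -> (53.785,-27.588) [heading=300, draw]
  FD 6: (53.785,-27.588) -> (56.785,-32.785) [heading=300, draw]
  RT 30: heading 300 -> 270
]
PD: pen down
Final: pos=(56.785,-32.785), heading=270, 6 segment(s) drawn

Segment lengths:
  seg 1: (0,0) -> (18,0), length = 18
  seg 2: (18,0) -> (24,0), length = 6
  seg 3: (24,0) -> (39.588,-9), length = 18
  seg 4: (39.588,-9) -> (44.785,-12), length = 6
  seg 5: (44.785,-12) -> (53.785,-27.588), length = 18
  seg 6: (53.785,-27.588) -> (56.785,-32.785), length = 6
Total = 72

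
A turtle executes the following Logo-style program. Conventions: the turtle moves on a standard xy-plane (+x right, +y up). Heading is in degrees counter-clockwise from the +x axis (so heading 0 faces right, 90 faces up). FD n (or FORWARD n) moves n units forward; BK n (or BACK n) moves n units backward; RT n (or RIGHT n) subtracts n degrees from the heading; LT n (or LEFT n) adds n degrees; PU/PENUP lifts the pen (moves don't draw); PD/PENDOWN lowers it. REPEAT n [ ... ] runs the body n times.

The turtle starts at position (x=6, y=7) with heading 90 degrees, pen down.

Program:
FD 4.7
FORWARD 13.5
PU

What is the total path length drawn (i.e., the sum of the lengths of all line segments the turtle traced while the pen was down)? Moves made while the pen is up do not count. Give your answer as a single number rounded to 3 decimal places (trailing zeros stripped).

Executing turtle program step by step:
Start: pos=(6,7), heading=90, pen down
FD 4.7: (6,7) -> (6,11.7) [heading=90, draw]
FD 13.5: (6,11.7) -> (6,25.2) [heading=90, draw]
PU: pen up
Final: pos=(6,25.2), heading=90, 2 segment(s) drawn

Segment lengths:
  seg 1: (6,7) -> (6,11.7), length = 4.7
  seg 2: (6,11.7) -> (6,25.2), length = 13.5
Total = 18.2

Answer: 18.2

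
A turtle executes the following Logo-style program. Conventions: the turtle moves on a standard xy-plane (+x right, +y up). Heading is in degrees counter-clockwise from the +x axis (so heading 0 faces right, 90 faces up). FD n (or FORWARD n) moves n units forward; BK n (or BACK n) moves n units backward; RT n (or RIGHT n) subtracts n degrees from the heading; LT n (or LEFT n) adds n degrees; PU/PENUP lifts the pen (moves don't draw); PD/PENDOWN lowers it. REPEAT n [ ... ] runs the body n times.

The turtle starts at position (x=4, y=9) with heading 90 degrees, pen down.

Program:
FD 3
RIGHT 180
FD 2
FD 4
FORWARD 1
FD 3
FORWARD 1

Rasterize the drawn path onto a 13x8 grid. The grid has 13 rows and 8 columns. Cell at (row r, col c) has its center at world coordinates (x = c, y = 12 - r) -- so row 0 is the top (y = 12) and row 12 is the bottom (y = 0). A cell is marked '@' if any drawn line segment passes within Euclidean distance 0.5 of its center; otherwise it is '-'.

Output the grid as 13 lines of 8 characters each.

Answer: ----@---
----@---
----@---
----@---
----@---
----@---
----@---
----@---
----@---
----@---
----@---
----@---
--------

Derivation:
Segment 0: (4,9) -> (4,12)
Segment 1: (4,12) -> (4,10)
Segment 2: (4,10) -> (4,6)
Segment 3: (4,6) -> (4,5)
Segment 4: (4,5) -> (4,2)
Segment 5: (4,2) -> (4,1)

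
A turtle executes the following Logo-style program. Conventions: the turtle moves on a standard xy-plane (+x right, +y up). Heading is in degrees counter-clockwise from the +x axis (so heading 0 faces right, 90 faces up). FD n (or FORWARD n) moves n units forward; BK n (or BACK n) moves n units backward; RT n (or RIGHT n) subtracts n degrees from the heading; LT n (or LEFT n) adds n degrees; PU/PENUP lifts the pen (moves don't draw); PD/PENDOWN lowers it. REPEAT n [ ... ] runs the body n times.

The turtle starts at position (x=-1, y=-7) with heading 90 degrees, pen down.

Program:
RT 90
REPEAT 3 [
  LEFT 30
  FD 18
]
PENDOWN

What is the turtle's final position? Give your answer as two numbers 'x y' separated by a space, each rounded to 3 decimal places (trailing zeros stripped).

Answer: 23.588 35.588

Derivation:
Executing turtle program step by step:
Start: pos=(-1,-7), heading=90, pen down
RT 90: heading 90 -> 0
REPEAT 3 [
  -- iteration 1/3 --
  LT 30: heading 0 -> 30
  FD 18: (-1,-7) -> (14.588,2) [heading=30, draw]
  -- iteration 2/3 --
  LT 30: heading 30 -> 60
  FD 18: (14.588,2) -> (23.588,17.588) [heading=60, draw]
  -- iteration 3/3 --
  LT 30: heading 60 -> 90
  FD 18: (23.588,17.588) -> (23.588,35.588) [heading=90, draw]
]
PD: pen down
Final: pos=(23.588,35.588), heading=90, 3 segment(s) drawn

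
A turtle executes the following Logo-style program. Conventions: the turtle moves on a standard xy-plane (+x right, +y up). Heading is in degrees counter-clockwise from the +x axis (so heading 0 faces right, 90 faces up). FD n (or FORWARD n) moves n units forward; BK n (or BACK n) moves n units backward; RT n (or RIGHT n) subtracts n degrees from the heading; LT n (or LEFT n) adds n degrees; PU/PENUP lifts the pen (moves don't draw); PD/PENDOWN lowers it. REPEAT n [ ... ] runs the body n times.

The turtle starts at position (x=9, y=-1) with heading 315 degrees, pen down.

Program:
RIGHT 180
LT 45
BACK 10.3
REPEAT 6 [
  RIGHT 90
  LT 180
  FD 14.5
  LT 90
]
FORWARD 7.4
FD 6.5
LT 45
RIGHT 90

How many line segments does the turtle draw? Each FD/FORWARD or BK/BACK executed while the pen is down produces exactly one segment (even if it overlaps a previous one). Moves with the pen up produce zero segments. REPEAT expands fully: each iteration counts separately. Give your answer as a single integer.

Executing turtle program step by step:
Start: pos=(9,-1), heading=315, pen down
RT 180: heading 315 -> 135
LT 45: heading 135 -> 180
BK 10.3: (9,-1) -> (19.3,-1) [heading=180, draw]
REPEAT 6 [
  -- iteration 1/6 --
  RT 90: heading 180 -> 90
  LT 180: heading 90 -> 270
  FD 14.5: (19.3,-1) -> (19.3,-15.5) [heading=270, draw]
  LT 90: heading 270 -> 0
  -- iteration 2/6 --
  RT 90: heading 0 -> 270
  LT 180: heading 270 -> 90
  FD 14.5: (19.3,-15.5) -> (19.3,-1) [heading=90, draw]
  LT 90: heading 90 -> 180
  -- iteration 3/6 --
  RT 90: heading 180 -> 90
  LT 180: heading 90 -> 270
  FD 14.5: (19.3,-1) -> (19.3,-15.5) [heading=270, draw]
  LT 90: heading 270 -> 0
  -- iteration 4/6 --
  RT 90: heading 0 -> 270
  LT 180: heading 270 -> 90
  FD 14.5: (19.3,-15.5) -> (19.3,-1) [heading=90, draw]
  LT 90: heading 90 -> 180
  -- iteration 5/6 --
  RT 90: heading 180 -> 90
  LT 180: heading 90 -> 270
  FD 14.5: (19.3,-1) -> (19.3,-15.5) [heading=270, draw]
  LT 90: heading 270 -> 0
  -- iteration 6/6 --
  RT 90: heading 0 -> 270
  LT 180: heading 270 -> 90
  FD 14.5: (19.3,-15.5) -> (19.3,-1) [heading=90, draw]
  LT 90: heading 90 -> 180
]
FD 7.4: (19.3,-1) -> (11.9,-1) [heading=180, draw]
FD 6.5: (11.9,-1) -> (5.4,-1) [heading=180, draw]
LT 45: heading 180 -> 225
RT 90: heading 225 -> 135
Final: pos=(5.4,-1), heading=135, 9 segment(s) drawn
Segments drawn: 9

Answer: 9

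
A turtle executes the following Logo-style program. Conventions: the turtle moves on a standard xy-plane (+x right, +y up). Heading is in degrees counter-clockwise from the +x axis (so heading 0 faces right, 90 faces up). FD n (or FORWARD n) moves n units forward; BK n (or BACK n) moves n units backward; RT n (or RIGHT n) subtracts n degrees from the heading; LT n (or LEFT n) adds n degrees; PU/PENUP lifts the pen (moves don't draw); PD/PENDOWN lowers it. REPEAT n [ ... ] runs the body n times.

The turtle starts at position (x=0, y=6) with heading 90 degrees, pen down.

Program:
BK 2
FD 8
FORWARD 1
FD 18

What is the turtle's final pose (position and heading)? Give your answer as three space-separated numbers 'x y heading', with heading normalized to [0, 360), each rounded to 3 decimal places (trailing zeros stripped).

Executing turtle program step by step:
Start: pos=(0,6), heading=90, pen down
BK 2: (0,6) -> (0,4) [heading=90, draw]
FD 8: (0,4) -> (0,12) [heading=90, draw]
FD 1: (0,12) -> (0,13) [heading=90, draw]
FD 18: (0,13) -> (0,31) [heading=90, draw]
Final: pos=(0,31), heading=90, 4 segment(s) drawn

Answer: 0 31 90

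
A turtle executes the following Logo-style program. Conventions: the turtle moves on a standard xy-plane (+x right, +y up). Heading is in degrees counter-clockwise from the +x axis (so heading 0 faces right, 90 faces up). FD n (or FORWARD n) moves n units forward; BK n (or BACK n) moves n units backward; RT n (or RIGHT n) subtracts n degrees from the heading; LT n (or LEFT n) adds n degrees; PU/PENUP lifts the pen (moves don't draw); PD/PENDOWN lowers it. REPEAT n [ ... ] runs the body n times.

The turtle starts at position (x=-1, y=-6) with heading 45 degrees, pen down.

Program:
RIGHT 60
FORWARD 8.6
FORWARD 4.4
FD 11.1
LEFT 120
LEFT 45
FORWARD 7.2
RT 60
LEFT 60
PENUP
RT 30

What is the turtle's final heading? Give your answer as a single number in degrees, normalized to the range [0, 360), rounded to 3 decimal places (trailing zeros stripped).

Answer: 120

Derivation:
Executing turtle program step by step:
Start: pos=(-1,-6), heading=45, pen down
RT 60: heading 45 -> 345
FD 8.6: (-1,-6) -> (7.307,-8.226) [heading=345, draw]
FD 4.4: (7.307,-8.226) -> (11.557,-9.365) [heading=345, draw]
FD 11.1: (11.557,-9.365) -> (22.279,-12.238) [heading=345, draw]
LT 120: heading 345 -> 105
LT 45: heading 105 -> 150
FD 7.2: (22.279,-12.238) -> (16.043,-8.638) [heading=150, draw]
RT 60: heading 150 -> 90
LT 60: heading 90 -> 150
PU: pen up
RT 30: heading 150 -> 120
Final: pos=(16.043,-8.638), heading=120, 4 segment(s) drawn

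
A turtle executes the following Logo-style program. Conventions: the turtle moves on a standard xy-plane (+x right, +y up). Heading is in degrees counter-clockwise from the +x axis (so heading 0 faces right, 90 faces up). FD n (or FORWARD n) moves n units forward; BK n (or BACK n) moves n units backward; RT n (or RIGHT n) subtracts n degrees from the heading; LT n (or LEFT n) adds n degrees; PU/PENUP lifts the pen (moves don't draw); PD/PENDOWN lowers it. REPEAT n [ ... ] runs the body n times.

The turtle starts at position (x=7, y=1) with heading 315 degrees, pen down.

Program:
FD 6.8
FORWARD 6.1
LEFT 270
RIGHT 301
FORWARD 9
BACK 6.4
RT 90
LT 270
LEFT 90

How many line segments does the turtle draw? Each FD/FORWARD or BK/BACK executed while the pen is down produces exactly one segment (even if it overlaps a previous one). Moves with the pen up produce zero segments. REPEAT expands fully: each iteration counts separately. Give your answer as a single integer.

Answer: 4

Derivation:
Executing turtle program step by step:
Start: pos=(7,1), heading=315, pen down
FD 6.8: (7,1) -> (11.808,-3.808) [heading=315, draw]
FD 6.1: (11.808,-3.808) -> (16.122,-8.122) [heading=315, draw]
LT 270: heading 315 -> 225
RT 301: heading 225 -> 284
FD 9: (16.122,-8.122) -> (18.299,-16.854) [heading=284, draw]
BK 6.4: (18.299,-16.854) -> (16.751,-10.644) [heading=284, draw]
RT 90: heading 284 -> 194
LT 270: heading 194 -> 104
LT 90: heading 104 -> 194
Final: pos=(16.751,-10.644), heading=194, 4 segment(s) drawn
Segments drawn: 4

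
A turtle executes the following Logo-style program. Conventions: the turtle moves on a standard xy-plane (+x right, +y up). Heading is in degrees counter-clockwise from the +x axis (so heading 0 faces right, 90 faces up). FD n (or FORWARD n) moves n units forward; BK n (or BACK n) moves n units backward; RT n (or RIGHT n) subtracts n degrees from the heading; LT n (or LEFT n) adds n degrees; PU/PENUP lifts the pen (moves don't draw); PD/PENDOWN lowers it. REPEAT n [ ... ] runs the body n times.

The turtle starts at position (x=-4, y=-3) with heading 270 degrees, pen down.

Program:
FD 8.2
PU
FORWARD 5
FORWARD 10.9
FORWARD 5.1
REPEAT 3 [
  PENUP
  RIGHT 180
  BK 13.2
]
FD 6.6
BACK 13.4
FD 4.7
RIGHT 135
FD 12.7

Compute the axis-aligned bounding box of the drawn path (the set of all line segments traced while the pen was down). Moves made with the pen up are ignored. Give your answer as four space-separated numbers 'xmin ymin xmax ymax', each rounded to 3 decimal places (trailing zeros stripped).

Executing turtle program step by step:
Start: pos=(-4,-3), heading=270, pen down
FD 8.2: (-4,-3) -> (-4,-11.2) [heading=270, draw]
PU: pen up
FD 5: (-4,-11.2) -> (-4,-16.2) [heading=270, move]
FD 10.9: (-4,-16.2) -> (-4,-27.1) [heading=270, move]
FD 5.1: (-4,-27.1) -> (-4,-32.2) [heading=270, move]
REPEAT 3 [
  -- iteration 1/3 --
  PU: pen up
  RT 180: heading 270 -> 90
  BK 13.2: (-4,-32.2) -> (-4,-45.4) [heading=90, move]
  -- iteration 2/3 --
  PU: pen up
  RT 180: heading 90 -> 270
  BK 13.2: (-4,-45.4) -> (-4,-32.2) [heading=270, move]
  -- iteration 3/3 --
  PU: pen up
  RT 180: heading 270 -> 90
  BK 13.2: (-4,-32.2) -> (-4,-45.4) [heading=90, move]
]
FD 6.6: (-4,-45.4) -> (-4,-38.8) [heading=90, move]
BK 13.4: (-4,-38.8) -> (-4,-52.2) [heading=90, move]
FD 4.7: (-4,-52.2) -> (-4,-47.5) [heading=90, move]
RT 135: heading 90 -> 315
FD 12.7: (-4,-47.5) -> (4.98,-56.48) [heading=315, move]
Final: pos=(4.98,-56.48), heading=315, 1 segment(s) drawn

Segment endpoints: x in {-4, -4}, y in {-11.2, -3}
xmin=-4, ymin=-11.2, xmax=-4, ymax=-3

Answer: -4 -11.2 -4 -3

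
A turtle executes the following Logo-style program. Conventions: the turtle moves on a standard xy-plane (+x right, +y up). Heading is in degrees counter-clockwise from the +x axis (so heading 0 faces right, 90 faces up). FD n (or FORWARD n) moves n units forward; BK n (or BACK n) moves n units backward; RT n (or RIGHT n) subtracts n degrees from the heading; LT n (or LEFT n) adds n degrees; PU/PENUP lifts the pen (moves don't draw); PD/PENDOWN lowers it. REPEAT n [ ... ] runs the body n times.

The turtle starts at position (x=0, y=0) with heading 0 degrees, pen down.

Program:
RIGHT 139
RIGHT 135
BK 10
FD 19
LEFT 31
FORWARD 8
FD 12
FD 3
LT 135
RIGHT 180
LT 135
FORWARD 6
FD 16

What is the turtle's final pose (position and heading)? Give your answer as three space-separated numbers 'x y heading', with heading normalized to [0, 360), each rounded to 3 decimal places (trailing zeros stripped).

Answer: -29.416 19.483 207

Derivation:
Executing turtle program step by step:
Start: pos=(0,0), heading=0, pen down
RT 139: heading 0 -> 221
RT 135: heading 221 -> 86
BK 10: (0,0) -> (-0.698,-9.976) [heading=86, draw]
FD 19: (-0.698,-9.976) -> (0.628,8.978) [heading=86, draw]
LT 31: heading 86 -> 117
FD 8: (0.628,8.978) -> (-3.004,16.106) [heading=117, draw]
FD 12: (-3.004,16.106) -> (-8.452,26.798) [heading=117, draw]
FD 3: (-8.452,26.798) -> (-9.814,29.471) [heading=117, draw]
LT 135: heading 117 -> 252
RT 180: heading 252 -> 72
LT 135: heading 72 -> 207
FD 6: (-9.814,29.471) -> (-15.16,26.747) [heading=207, draw]
FD 16: (-15.16,26.747) -> (-29.416,19.483) [heading=207, draw]
Final: pos=(-29.416,19.483), heading=207, 7 segment(s) drawn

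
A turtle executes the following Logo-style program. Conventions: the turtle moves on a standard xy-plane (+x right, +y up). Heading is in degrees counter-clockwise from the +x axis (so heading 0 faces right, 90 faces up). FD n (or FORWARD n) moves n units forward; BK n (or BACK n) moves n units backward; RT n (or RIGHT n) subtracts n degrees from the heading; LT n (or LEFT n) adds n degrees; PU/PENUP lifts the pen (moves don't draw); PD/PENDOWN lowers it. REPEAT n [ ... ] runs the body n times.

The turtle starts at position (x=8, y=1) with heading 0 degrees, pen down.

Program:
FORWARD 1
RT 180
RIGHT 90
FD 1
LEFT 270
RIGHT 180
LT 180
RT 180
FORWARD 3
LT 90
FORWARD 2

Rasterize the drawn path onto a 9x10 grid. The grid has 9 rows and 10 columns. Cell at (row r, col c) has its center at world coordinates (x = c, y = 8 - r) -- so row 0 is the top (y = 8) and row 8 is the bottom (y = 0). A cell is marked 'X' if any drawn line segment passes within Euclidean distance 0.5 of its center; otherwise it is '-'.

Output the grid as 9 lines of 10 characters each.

Segment 0: (8,1) -> (9,1)
Segment 1: (9,1) -> (9,2)
Segment 2: (9,2) -> (6,2)
Segment 3: (6,2) -> (6,-0)

Answer: ----------
----------
----------
----------
----------
----------
------XXXX
------X-XX
------X---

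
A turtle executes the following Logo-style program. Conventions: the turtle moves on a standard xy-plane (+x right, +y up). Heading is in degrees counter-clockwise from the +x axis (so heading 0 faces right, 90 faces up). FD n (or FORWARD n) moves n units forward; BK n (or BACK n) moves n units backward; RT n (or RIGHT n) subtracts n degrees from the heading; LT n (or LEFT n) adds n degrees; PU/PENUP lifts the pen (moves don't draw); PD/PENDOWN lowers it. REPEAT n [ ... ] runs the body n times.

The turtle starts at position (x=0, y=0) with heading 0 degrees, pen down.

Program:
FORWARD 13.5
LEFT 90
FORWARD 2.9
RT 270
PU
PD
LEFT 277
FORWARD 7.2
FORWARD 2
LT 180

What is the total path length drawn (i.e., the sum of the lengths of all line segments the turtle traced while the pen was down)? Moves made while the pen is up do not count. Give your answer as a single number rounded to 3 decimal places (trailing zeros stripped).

Answer: 25.6

Derivation:
Executing turtle program step by step:
Start: pos=(0,0), heading=0, pen down
FD 13.5: (0,0) -> (13.5,0) [heading=0, draw]
LT 90: heading 0 -> 90
FD 2.9: (13.5,0) -> (13.5,2.9) [heading=90, draw]
RT 270: heading 90 -> 180
PU: pen up
PD: pen down
LT 277: heading 180 -> 97
FD 7.2: (13.5,2.9) -> (12.623,10.046) [heading=97, draw]
FD 2: (12.623,10.046) -> (12.379,12.031) [heading=97, draw]
LT 180: heading 97 -> 277
Final: pos=(12.379,12.031), heading=277, 4 segment(s) drawn

Segment lengths:
  seg 1: (0,0) -> (13.5,0), length = 13.5
  seg 2: (13.5,0) -> (13.5,2.9), length = 2.9
  seg 3: (13.5,2.9) -> (12.623,10.046), length = 7.2
  seg 4: (12.623,10.046) -> (12.379,12.031), length = 2
Total = 25.6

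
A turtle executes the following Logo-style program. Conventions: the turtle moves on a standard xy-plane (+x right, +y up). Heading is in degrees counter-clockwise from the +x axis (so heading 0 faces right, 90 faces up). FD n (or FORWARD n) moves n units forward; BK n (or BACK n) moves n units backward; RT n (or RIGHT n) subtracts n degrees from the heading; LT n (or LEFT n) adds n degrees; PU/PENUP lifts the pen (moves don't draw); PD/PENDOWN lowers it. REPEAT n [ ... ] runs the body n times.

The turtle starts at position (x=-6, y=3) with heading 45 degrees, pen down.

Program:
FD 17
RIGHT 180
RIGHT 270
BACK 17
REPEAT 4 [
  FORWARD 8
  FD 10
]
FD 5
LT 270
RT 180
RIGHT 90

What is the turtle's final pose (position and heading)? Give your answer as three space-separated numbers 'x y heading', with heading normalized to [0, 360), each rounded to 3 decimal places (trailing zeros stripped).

Answer: 48.447 -27.406 315

Derivation:
Executing turtle program step by step:
Start: pos=(-6,3), heading=45, pen down
FD 17: (-6,3) -> (6.021,15.021) [heading=45, draw]
RT 180: heading 45 -> 225
RT 270: heading 225 -> 315
BK 17: (6.021,15.021) -> (-6,27.042) [heading=315, draw]
REPEAT 4 [
  -- iteration 1/4 --
  FD 8: (-6,27.042) -> (-0.343,21.385) [heading=315, draw]
  FD 10: (-0.343,21.385) -> (6.728,14.314) [heading=315, draw]
  -- iteration 2/4 --
  FD 8: (6.728,14.314) -> (12.385,8.657) [heading=315, draw]
  FD 10: (12.385,8.657) -> (19.456,1.586) [heading=315, draw]
  -- iteration 3/4 --
  FD 8: (19.456,1.586) -> (25.113,-4.071) [heading=315, draw]
  FD 10: (25.113,-4.071) -> (32.184,-11.142) [heading=315, draw]
  -- iteration 4/4 --
  FD 8: (32.184,-11.142) -> (37.841,-16.799) [heading=315, draw]
  FD 10: (37.841,-16.799) -> (44.912,-23.87) [heading=315, draw]
]
FD 5: (44.912,-23.87) -> (48.447,-27.406) [heading=315, draw]
LT 270: heading 315 -> 225
RT 180: heading 225 -> 45
RT 90: heading 45 -> 315
Final: pos=(48.447,-27.406), heading=315, 11 segment(s) drawn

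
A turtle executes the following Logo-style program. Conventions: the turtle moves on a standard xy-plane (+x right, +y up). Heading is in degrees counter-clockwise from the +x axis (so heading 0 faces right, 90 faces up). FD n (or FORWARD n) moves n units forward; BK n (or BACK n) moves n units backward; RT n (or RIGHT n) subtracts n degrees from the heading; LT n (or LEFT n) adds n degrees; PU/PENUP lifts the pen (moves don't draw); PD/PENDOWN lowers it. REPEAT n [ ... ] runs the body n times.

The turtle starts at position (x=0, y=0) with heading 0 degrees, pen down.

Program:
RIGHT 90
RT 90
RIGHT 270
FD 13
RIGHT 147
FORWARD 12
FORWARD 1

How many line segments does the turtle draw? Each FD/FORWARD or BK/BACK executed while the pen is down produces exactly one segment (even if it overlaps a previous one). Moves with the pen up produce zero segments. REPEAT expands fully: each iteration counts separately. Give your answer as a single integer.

Answer: 3

Derivation:
Executing turtle program step by step:
Start: pos=(0,0), heading=0, pen down
RT 90: heading 0 -> 270
RT 90: heading 270 -> 180
RT 270: heading 180 -> 270
FD 13: (0,0) -> (0,-13) [heading=270, draw]
RT 147: heading 270 -> 123
FD 12: (0,-13) -> (-6.536,-2.936) [heading=123, draw]
FD 1: (-6.536,-2.936) -> (-7.08,-2.097) [heading=123, draw]
Final: pos=(-7.08,-2.097), heading=123, 3 segment(s) drawn
Segments drawn: 3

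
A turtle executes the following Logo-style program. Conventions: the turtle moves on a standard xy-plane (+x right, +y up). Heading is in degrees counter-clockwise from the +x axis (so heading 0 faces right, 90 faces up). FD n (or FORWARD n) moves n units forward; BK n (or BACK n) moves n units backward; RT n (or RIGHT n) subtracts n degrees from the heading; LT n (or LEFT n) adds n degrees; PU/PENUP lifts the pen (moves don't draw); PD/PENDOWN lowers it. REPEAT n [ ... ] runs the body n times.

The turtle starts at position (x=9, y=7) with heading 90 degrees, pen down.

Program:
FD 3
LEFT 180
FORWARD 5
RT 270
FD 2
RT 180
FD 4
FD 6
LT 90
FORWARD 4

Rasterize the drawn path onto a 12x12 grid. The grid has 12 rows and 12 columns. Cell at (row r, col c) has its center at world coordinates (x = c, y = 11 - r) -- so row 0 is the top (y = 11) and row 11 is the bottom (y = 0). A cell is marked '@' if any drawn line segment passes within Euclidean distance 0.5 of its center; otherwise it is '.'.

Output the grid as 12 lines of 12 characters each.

Segment 0: (9,7) -> (9,10)
Segment 1: (9,10) -> (9,5)
Segment 2: (9,5) -> (11,5)
Segment 3: (11,5) -> (7,5)
Segment 4: (7,5) -> (1,5)
Segment 5: (1,5) -> (1,1)

Answer: ............
.........@..
.........@..
.........@..
.........@..
.........@..
.@@@@@@@@@@@
.@..........
.@..........
.@..........
.@..........
............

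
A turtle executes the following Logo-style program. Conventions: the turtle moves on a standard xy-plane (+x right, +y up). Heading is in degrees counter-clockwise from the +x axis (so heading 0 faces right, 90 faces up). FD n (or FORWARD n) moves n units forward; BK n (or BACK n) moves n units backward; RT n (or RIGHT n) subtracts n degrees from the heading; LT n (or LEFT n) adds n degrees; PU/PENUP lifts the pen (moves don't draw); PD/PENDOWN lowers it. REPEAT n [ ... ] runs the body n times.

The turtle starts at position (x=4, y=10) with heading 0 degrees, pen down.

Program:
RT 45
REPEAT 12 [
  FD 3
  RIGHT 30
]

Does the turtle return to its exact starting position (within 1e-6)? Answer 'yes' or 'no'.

Executing turtle program step by step:
Start: pos=(4,10), heading=0, pen down
RT 45: heading 0 -> 315
REPEAT 12 [
  -- iteration 1/12 --
  FD 3: (4,10) -> (6.121,7.879) [heading=315, draw]
  RT 30: heading 315 -> 285
  -- iteration 2/12 --
  FD 3: (6.121,7.879) -> (6.898,4.981) [heading=285, draw]
  RT 30: heading 285 -> 255
  -- iteration 3/12 --
  FD 3: (6.898,4.981) -> (6.121,2.083) [heading=255, draw]
  RT 30: heading 255 -> 225
  -- iteration 4/12 --
  FD 3: (6.121,2.083) -> (4,-0.038) [heading=225, draw]
  RT 30: heading 225 -> 195
  -- iteration 5/12 --
  FD 3: (4,-0.038) -> (1.102,-0.815) [heading=195, draw]
  RT 30: heading 195 -> 165
  -- iteration 6/12 --
  FD 3: (1.102,-0.815) -> (-1.796,-0.038) [heading=165, draw]
  RT 30: heading 165 -> 135
  -- iteration 7/12 --
  FD 3: (-1.796,-0.038) -> (-3.917,2.083) [heading=135, draw]
  RT 30: heading 135 -> 105
  -- iteration 8/12 --
  FD 3: (-3.917,2.083) -> (-4.693,4.981) [heading=105, draw]
  RT 30: heading 105 -> 75
  -- iteration 9/12 --
  FD 3: (-4.693,4.981) -> (-3.917,7.879) [heading=75, draw]
  RT 30: heading 75 -> 45
  -- iteration 10/12 --
  FD 3: (-3.917,7.879) -> (-1.796,10) [heading=45, draw]
  RT 30: heading 45 -> 15
  -- iteration 11/12 --
  FD 3: (-1.796,10) -> (1.102,10.776) [heading=15, draw]
  RT 30: heading 15 -> 345
  -- iteration 12/12 --
  FD 3: (1.102,10.776) -> (4,10) [heading=345, draw]
  RT 30: heading 345 -> 315
]
Final: pos=(4,10), heading=315, 12 segment(s) drawn

Start position: (4, 10)
Final position: (4, 10)
Distance = 0; < 1e-6 -> CLOSED

Answer: yes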